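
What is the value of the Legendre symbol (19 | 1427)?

Reciprocity: 19 ≡ 3 and 1427 ≡ 3 (mod 4), so (19/1427) = −(1427/19).
Reduce top mod 19: now compute (2/19).
Pull out 2: since 19 ≡ 3 (mod 8), (2/19) = -1.
Reached (1/19) = 1. Collecting the sign flips along the way, the symbol is +1.

1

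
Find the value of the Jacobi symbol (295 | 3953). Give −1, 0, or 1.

Reciprocity: 295 ≡ 3 and 3953 ≡ 1 (mod 4), so (295/3953) = +(3953/295).
Reduce top mod 295: now compute (118/295).
Pull out 2: since 295 ≡ 7 (mod 8), (2/295) = +1.
Reciprocity: 59 ≡ 3 and 295 ≡ 3 (mod 4), so (59/295) = −(295/59).
Reduce top mod 59: now compute (0/59).
Top reduces to 0: gcd > 1, so the symbol is 0.

0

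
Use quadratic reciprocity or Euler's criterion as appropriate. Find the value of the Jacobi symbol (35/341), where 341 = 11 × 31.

-1

Reciprocity: 35 ≡ 3 and 341 ≡ 1 (mod 4), so (35/341) = +(341/35).
Reduce top mod 35: now compute (26/35).
Pull out 2: since 35 ≡ 3 (mod 8), (2/35) = -1.
Reciprocity: 13 ≡ 1 and 35 ≡ 3 (mod 4), so (13/35) = +(35/13).
Reduce top mod 13: now compute (9/13).
Reciprocity: 9 ≡ 1 and 13 ≡ 1 (mod 4), so (9/13) = +(13/9).
Reduce top mod 9: now compute (4/9).
Pull out 2^2: since 9 ≡ 1 (mod 8), (2/9) = +1, so (2/9)^2 = +1.
Reached (1/9) = 1. Collecting the sign flips along the way, the symbol is -1.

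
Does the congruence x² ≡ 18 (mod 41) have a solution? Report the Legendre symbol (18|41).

1

Pull out 2: since 41 ≡ 1 (mod 8), (2/41) = +1.
Reciprocity: 9 ≡ 1 and 41 ≡ 1 (mod 4), so (9/41) = +(41/9).
Reduce top mod 9: now compute (5/9).
Reciprocity: 5 ≡ 1 and 9 ≡ 1 (mod 4), so (5/9) = +(9/5).
Reduce top mod 5: now compute (4/5).
Pull out 2^2: since 5 ≡ 5 (mod 8), (2/5) = -1, so (2/5)^2 = +1.
Reached (1/5) = 1. Collecting the sign flips along the way, the symbol is +1.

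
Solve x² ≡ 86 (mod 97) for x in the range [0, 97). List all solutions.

97 ≡ 1 (mod 4), so we find a root by search.
Trying successive values, 38² = 1444 ≡ 86 (mod 97). The other root is 97 − 38 = 59.

38, 59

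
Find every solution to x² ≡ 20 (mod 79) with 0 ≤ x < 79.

Since 79 ≡ 3 (mod 4), a square root of 20 is 20^((79+1)/4) = 20^20 mod 79.
Repeated squaring: 20^2≡5, 20^4≡25, 20^8≡72, 20^16≡49 (mod 79).
20^20 = 20^(16+4) ≡ 40 (mod 79).
Check: 40² = 1600 ≡ 20 (mod 79). The two roots are 39 and 40.

39, 40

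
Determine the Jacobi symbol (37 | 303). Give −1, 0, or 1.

1

Reciprocity: 37 ≡ 1 and 303 ≡ 3 (mod 4), so (37/303) = +(303/37).
Reduce top mod 37: now compute (7/37).
Reciprocity: 7 ≡ 3 and 37 ≡ 1 (mod 4), so (7/37) = +(37/7).
Reduce top mod 7: now compute (2/7).
Pull out 2: since 7 ≡ 7 (mod 8), (2/7) = +1.
Reached (1/7) = 1. Collecting the sign flips along the way, the symbol is +1.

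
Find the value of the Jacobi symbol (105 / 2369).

Reciprocity: 105 ≡ 1 and 2369 ≡ 1 (mod 4), so (105/2369) = +(2369/105).
Reduce top mod 105: now compute (59/105).
Reciprocity: 59 ≡ 3 and 105 ≡ 1 (mod 4), so (59/105) = +(105/59).
Reduce top mod 59: now compute (46/59).
Pull out 2: since 59 ≡ 3 (mod 8), (2/59) = -1.
Reciprocity: 23 ≡ 3 and 59 ≡ 3 (mod 4), so (23/59) = −(59/23).
Reduce top mod 23: now compute (13/23).
Reciprocity: 13 ≡ 1 and 23 ≡ 3 (mod 4), so (13/23) = +(23/13).
Reduce top mod 13: now compute (10/13).
Pull out 2: since 13 ≡ 5 (mod 8), (2/13) = -1.
Reciprocity: 5 ≡ 1 and 13 ≡ 1 (mod 4), so (5/13) = +(13/5).
Reduce top mod 5: now compute (3/5).
Reciprocity: 3 ≡ 3 and 5 ≡ 1 (mod 4), so (3/5) = +(5/3).
Reduce top mod 3: now compute (2/3).
Pull out 2: since 3 ≡ 3 (mod 8), (2/3) = -1.
Reached (1/3) = 1. Collecting the sign flips along the way, the symbol is +1.

1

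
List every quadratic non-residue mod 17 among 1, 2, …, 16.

Square k = 1,…,8 (k and 17−k give the same square):
1²=1, 2²=4, 3²=9, 4²=16, 5²≡8, 6²≡2, 7²≡15, 8²≡13 (mod 17).
The residues are {1, 2, 4, 8, 9, 13, 15, 16}; the non-residues are the remaining 8 nonzero classes.

3 5 6 7 10 11 12 14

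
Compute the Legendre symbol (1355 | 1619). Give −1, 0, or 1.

1

Reciprocity: 1355 ≡ 3 and 1619 ≡ 3 (mod 4), so (1355/1619) = −(1619/1355).
Reduce top mod 1355: now compute (264/1355).
Pull out 2^3: since 1355 ≡ 3 (mod 8), (2/1355) = -1, so (2/1355)^3 = -1.
Reciprocity: 33 ≡ 1 and 1355 ≡ 3 (mod 4), so (33/1355) = +(1355/33).
Reduce top mod 33: now compute (2/33).
Pull out 2: since 33 ≡ 1 (mod 8), (2/33) = +1.
Reached (1/33) = 1. Collecting the sign flips along the way, the symbol is +1.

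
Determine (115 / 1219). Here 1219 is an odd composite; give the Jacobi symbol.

Reciprocity: 115 ≡ 3 and 1219 ≡ 3 (mod 4), so (115/1219) = −(1219/115).
Reduce top mod 115: now compute (69/115).
Reciprocity: 69 ≡ 1 and 115 ≡ 3 (mod 4), so (69/115) = +(115/69).
Reduce top mod 69: now compute (46/69).
Pull out 2: since 69 ≡ 5 (mod 8), (2/69) = -1.
Reciprocity: 23 ≡ 3 and 69 ≡ 1 (mod 4), so (23/69) = +(69/23).
Reduce top mod 23: now compute (0/23).
Top reduces to 0: gcd > 1, so the symbol is 0.

0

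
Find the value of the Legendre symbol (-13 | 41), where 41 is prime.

Euler's criterion: (-13/41) ≡ 28^20 (mod 41).
28^2 ≡ 5 (mod 41)
28^4 ≡ 25 (mod 41)
28^8 ≡ 10 (mod 41)
28^16 ≡ 18 (mod 41)
28^20 = 28^(16+4) ≡ 40 (mod 41).
Result is 40 ≡ −1, so (-13/41) = −1.

-1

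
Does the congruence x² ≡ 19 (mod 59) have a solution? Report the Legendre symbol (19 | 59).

1

Reciprocity: 19 ≡ 3 and 59 ≡ 3 (mod 4), so (19/59) = −(59/19).
Reduce top mod 19: now compute (2/19).
Pull out 2: since 19 ≡ 3 (mod 8), (2/19) = -1.
Reached (1/19) = 1. Collecting the sign flips along the way, the symbol is +1.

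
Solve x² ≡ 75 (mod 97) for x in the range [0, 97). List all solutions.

47, 50

97 ≡ 1 (mod 4), so we find a root by search.
Trying successive values, 47² = 2209 ≡ 75 (mod 97). The other root is 97 − 47 = 50.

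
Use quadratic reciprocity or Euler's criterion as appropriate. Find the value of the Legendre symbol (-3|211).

1

Euler's criterion: (-3/211) ≡ 208^105 (mod 211).
208^2 ≡ 9 (mod 211)
208^4 ≡ 81 (mod 211)
208^8 ≡ 20 (mod 211)
208^16 ≡ 189 (mod 211)
208^32 ≡ 62 (mod 211)
208^64 ≡ 46 (mod 211)
208^105 = 208^(64+32+8+1) ≡ 1 (mod 211).
Result is 1, so (-3/211) = 1.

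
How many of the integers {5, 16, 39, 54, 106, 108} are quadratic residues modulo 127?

1

(5/127) = -1 → non-residue.
(16/127) = +1 → QR.
(39/127) = -1 → non-residue.
(54/127) = -1 → non-residue.
(106/127) = -1 → non-residue.
(108/127) = -1 → non-residue.
Total quadratic residues among the 6: 1.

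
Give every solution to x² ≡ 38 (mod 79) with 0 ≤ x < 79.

Since 79 ≡ 3 (mod 4), a square root of 38 is 38^((79+1)/4) = 38^20 mod 79.
Repeated squaring: 38^2≡22, 38^4≡10, 38^8≡21, 38^16≡46 (mod 79).
38^20 = 38^(16+4) ≡ 65 (mod 79).
Check: 65² = 4225 ≡ 38 (mod 79). The two roots are 14 and 65.

14, 65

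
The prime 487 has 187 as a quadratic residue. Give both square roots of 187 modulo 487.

220, 267

Since 487 ≡ 3 (mod 4), a square root of 187 is 187^((487+1)/4) = 187^122 mod 487.
Repeated squaring: 187^2≡392, 187^4≡259, 187^8≡362, 187^16≡41, 187^32≡220, 187^64≡187 (mod 487).
187^122 = 187^(64+32+16+8+2) ≡ 220 (mod 487).
Check: 220² = 48400 ≡ 187 (mod 487). The two roots are 220 and 267.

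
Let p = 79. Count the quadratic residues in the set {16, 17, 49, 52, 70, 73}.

4

(16/79) = +1 → QR.
(17/79) = -1 → non-residue.
(49/79) = +1 → QR.
(52/79) = +1 → QR.
(70/79) = -1 → non-residue.
(73/79) = +1 → QR.
Total quadratic residues among the 6: 4.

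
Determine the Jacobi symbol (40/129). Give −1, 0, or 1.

1

Pull out 2^3: since 129 ≡ 1 (mod 8), (2/129) = +1, so (2/129)^3 = +1.
Reciprocity: 5 ≡ 1 and 129 ≡ 1 (mod 4), so (5/129) = +(129/5).
Reduce top mod 5: now compute (4/5).
Pull out 2^2: since 5 ≡ 5 (mod 8), (2/5) = -1, so (2/5)^2 = +1.
Reached (1/5) = 1. Collecting the sign flips along the way, the symbol is +1.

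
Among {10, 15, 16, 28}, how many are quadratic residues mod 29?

2

(10/29) = -1 → non-residue.
(15/29) = -1 → non-residue.
(16/29) = +1 → QR.
(28/29) = +1 → QR.
Total quadratic residues among the 4: 2.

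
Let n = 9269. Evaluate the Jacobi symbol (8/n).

Pull out 2^3: since 9269 ≡ 5 (mod 8), (2/9269) = -1, so (2/9269)^3 = -1.
Reached (1/9269) = 1. Collecting the sign flips along the way, the symbol is -1.

-1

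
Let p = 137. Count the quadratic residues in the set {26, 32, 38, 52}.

(26/137) = -1 → non-residue.
(32/137) = +1 → QR.
(38/137) = +1 → QR.
(52/137) = -1 → non-residue.
Total quadratic residues among the 4: 2.

2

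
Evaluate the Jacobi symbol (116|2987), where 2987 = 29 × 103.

Pull out 2^2: since 2987 ≡ 3 (mod 8), (2/2987) = -1, so (2/2987)^2 = +1.
Reciprocity: 29 ≡ 1 and 2987 ≡ 3 (mod 4), so (29/2987) = +(2987/29).
Reduce top mod 29: now compute (0/29).
Top reduces to 0: gcd > 1, so the symbol is 0.

0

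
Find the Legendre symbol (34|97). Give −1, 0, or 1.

-1

Pull out 2: since 97 ≡ 1 (mod 8), (2/97) = +1.
Reciprocity: 17 ≡ 1 and 97 ≡ 1 (mod 4), so (17/97) = +(97/17).
Reduce top mod 17: now compute (12/17).
Pull out 2^2: since 17 ≡ 1 (mod 8), (2/17) = +1, so (2/17)^2 = +1.
Reciprocity: 3 ≡ 3 and 17 ≡ 1 (mod 4), so (3/17) = +(17/3).
Reduce top mod 3: now compute (2/3).
Pull out 2: since 3 ≡ 3 (mod 8), (2/3) = -1.
Reached (1/3) = 1. Collecting the sign flips along the way, the symbol is -1.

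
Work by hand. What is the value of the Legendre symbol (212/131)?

Euler's criterion: (212/131) ≡ 81^65 (mod 131).
81^2 ≡ 11 (mod 131)
81^4 ≡ 121 (mod 131)
81^8 ≡ 100 (mod 131)
81^16 ≡ 44 (mod 131)
81^32 ≡ 102 (mod 131)
81^64 ≡ 55 (mod 131)
81^65 = 81^(64+1) ≡ 1 (mod 131).
Result is 1, so (212/131) = 1.

1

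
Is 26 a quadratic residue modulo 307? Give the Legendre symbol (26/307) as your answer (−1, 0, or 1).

Pull out 2: since 307 ≡ 3 (mod 8), (2/307) = -1.
Reciprocity: 13 ≡ 1 and 307 ≡ 3 (mod 4), so (13/307) = +(307/13).
Reduce top mod 13: now compute (8/13).
Pull out 2^3: since 13 ≡ 5 (mod 8), (2/13) = -1, so (2/13)^3 = -1.
Reached (1/13) = 1. Collecting the sign flips along the way, the symbol is +1.

1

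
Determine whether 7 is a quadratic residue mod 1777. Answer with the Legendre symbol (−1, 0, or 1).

Reciprocity: 7 ≡ 3 and 1777 ≡ 1 (mod 4), so (7/1777) = +(1777/7).
Reduce top mod 7: now compute (6/7).
Pull out 2: since 7 ≡ 7 (mod 8), (2/7) = +1.
Reciprocity: 3 ≡ 3 and 7 ≡ 3 (mod 4), so (3/7) = −(7/3).
Reduce top mod 3: now compute (1/3).
Reached (1/3) = 1. Collecting the sign flips along the way, the symbol is -1.

-1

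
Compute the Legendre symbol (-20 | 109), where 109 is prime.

1

First reduce: -20 ≡ 89 (mod 109).
Reciprocity: 89 ≡ 1 and 109 ≡ 1 (mod 4), so (89/109) = +(109/89).
Reduce top mod 89: now compute (20/89).
Pull out 2^2: since 89 ≡ 1 (mod 8), (2/89) = +1, so (2/89)^2 = +1.
Reciprocity: 5 ≡ 1 and 89 ≡ 1 (mod 4), so (5/89) = +(89/5).
Reduce top mod 5: now compute (4/5).
Pull out 2^2: since 5 ≡ 5 (mod 8), (2/5) = -1, so (2/5)^2 = +1.
Reached (1/5) = 1. Collecting the sign flips along the way, the symbol is +1.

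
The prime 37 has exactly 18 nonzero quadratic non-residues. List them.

2,5,6,8,13,14,15,17,18,19,20,22,23,24,29,31,32,35

Square k = 1,…,18 (k and 37−k give the same square):
1²=1, 2²=4, 3²=9, 4²=16, 5²=25, 6²=36, 7²≡12, 8²≡27, 9²≡7, 10²≡26, 11²≡10, 12²≡33, 13²≡21, 14²≡11, 15²≡3, 16²≡34, 17²≡30, 18²≡28 (mod 37).
The residues are {1, 3, 4, 7, 9, 10, 11, 12, 16, 21, 25, 26, 27, 28, 30, 33, 34, 36}; the non-residues are the remaining 18 nonzero classes.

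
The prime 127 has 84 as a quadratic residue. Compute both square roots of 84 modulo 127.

46, 81

Since 127 ≡ 3 (mod 4), a square root of 84 is 84^((127+1)/4) = 84^32 mod 127.
Repeated squaring: 84^2≡71, 84^4≡88, 84^8≡124, 84^16≡9, 84^32≡81 (mod 127).
84^32 = 84^(32) ≡ 81 (mod 127).
Check: 81² = 6561 ≡ 84 (mod 127). The two roots are 46 and 81.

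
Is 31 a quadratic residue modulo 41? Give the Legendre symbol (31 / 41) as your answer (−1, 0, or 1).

Euler's criterion: (31/41) ≡ 31^20 (mod 41).
31^2 ≡ 18 (mod 41)
31^4 ≡ 37 (mod 41)
31^8 ≡ 16 (mod 41)
31^16 ≡ 10 (mod 41)
31^20 = 31^(16+4) ≡ 1 (mod 41).
Result is 1, so (31/41) = 1.

1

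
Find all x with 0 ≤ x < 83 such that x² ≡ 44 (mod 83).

Since 83 ≡ 3 (mod 4), a square root of 44 is 44^((83+1)/4) = 44^21 mod 83.
Repeated squaring: 44^2≡27, 44^4≡65, 44^8≡75, 44^16≡64 (mod 83).
44^21 = 44^(16+4+1) ≡ 25 (mod 83).
Check: 25² = 625 ≡ 44 (mod 83). The two roots are 25 and 58.

25, 58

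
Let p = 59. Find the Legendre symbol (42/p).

-1

Pull out 2: since 59 ≡ 3 (mod 8), (2/59) = -1.
Reciprocity: 21 ≡ 1 and 59 ≡ 3 (mod 4), so (21/59) = +(59/21).
Reduce top mod 21: now compute (17/21).
Reciprocity: 17 ≡ 1 and 21 ≡ 1 (mod 4), so (17/21) = +(21/17).
Reduce top mod 17: now compute (4/17).
Pull out 2^2: since 17 ≡ 1 (mod 8), (2/17) = +1, so (2/17)^2 = +1.
Reached (1/17) = 1. Collecting the sign flips along the way, the symbol is -1.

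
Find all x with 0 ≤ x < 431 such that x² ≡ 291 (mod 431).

124, 307

Since 431 ≡ 3 (mod 4), a square root of 291 is 291^((431+1)/4) = 291^108 mod 431.
Repeated squaring: 291^2≡205, 291^4≡218, 291^8≡114, 291^16≡66, 291^32≡46, 291^64≡392 (mod 431).
291^108 = 291^(64+32+8+4) ≡ 307 (mod 431).
Check: 307² = 94249 ≡ 291 (mod 431). The two roots are 124 and 307.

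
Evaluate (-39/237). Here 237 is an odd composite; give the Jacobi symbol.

First reduce: -39 ≡ 198 (mod 237).
Pull out 2: since 237 ≡ 5 (mod 8), (2/237) = -1.
Reciprocity: 99 ≡ 3 and 237 ≡ 1 (mod 4), so (99/237) = +(237/99).
Reduce top mod 99: now compute (39/99).
Reciprocity: 39 ≡ 3 and 99 ≡ 3 (mod 4), so (39/99) = −(99/39).
Reduce top mod 39: now compute (21/39).
Reciprocity: 21 ≡ 1 and 39 ≡ 3 (mod 4), so (21/39) = +(39/21).
Reduce top mod 21: now compute (18/21).
Pull out 2: since 21 ≡ 5 (mod 8), (2/21) = -1.
Reciprocity: 9 ≡ 1 and 21 ≡ 1 (mod 4), so (9/21) = +(21/9).
Reduce top mod 9: now compute (3/9).
Reciprocity: 3 ≡ 3 and 9 ≡ 1 (mod 4), so (3/9) = +(9/3).
Reduce top mod 3: now compute (0/3).
Top reduces to 0: gcd > 1, so the symbol is 0.

0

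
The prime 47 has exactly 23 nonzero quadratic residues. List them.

Square k = 1,…,23 (k and 47−k give the same square):
1²=1, 2²=4, 3²=9, 4²=16, 5²=25, 6²=36, 7²≡2, 8²≡17, 9²≡34, 10²≡6, 11²≡27, 12²≡3, 13²≡28, 14²≡8, 15²≡37, 16²≡21, 17²≡7, 18²≡42, 19²≡32, 20²≡24, 21²≡18, 22²≡14, 23²≡12 (mod 47).
So the quadratic residues mod 47 are {1, 2, 3, 4, 6, 7, 8, 9, 12, 14, 16, 17, 18, 21, 24, 25, 27, 28, 32, 34, 36, 37, 42}.

1 2 3 4 6 7 8 9 12 14 16 17 18 21 24 25 27 28 32 34 36 37 42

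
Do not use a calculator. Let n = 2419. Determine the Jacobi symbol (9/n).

Reciprocity: 9 ≡ 1 and 2419 ≡ 3 (mod 4), so (9/2419) = +(2419/9).
Reduce top mod 9: now compute (7/9).
Reciprocity: 7 ≡ 3 and 9 ≡ 1 (mod 4), so (7/9) = +(9/7).
Reduce top mod 7: now compute (2/7).
Pull out 2: since 7 ≡ 7 (mod 8), (2/7) = +1.
Reached (1/7) = 1. Collecting the sign flips along the way, the symbol is +1.

1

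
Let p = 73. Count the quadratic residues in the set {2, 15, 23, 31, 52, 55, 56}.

3

(2/73) = +1 → QR.
(15/73) = -1 → non-residue.
(23/73) = +1 → QR.
(31/73) = -1 → non-residue.
(52/73) = -1 → non-residue.
(55/73) = +1 → QR.
(56/73) = -1 → non-residue.
Total quadratic residues among the 7: 3.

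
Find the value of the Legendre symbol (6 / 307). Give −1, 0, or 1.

1

Pull out 2: since 307 ≡ 3 (mod 8), (2/307) = -1.
Reciprocity: 3 ≡ 3 and 307 ≡ 3 (mod 4), so (3/307) = −(307/3).
Reduce top mod 3: now compute (1/3).
Reached (1/3) = 1. Collecting the sign flips along the way, the symbol is +1.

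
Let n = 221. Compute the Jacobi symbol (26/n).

0

Pull out 2: since 221 ≡ 5 (mod 8), (2/221) = -1.
Reciprocity: 13 ≡ 1 and 221 ≡ 1 (mod 4), so (13/221) = +(221/13).
Reduce top mod 13: now compute (0/13).
Top reduces to 0: gcd > 1, so the symbol is 0.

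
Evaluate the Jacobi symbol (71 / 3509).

1

Reciprocity: 71 ≡ 3 and 3509 ≡ 1 (mod 4), so (71/3509) = +(3509/71).
Reduce top mod 71: now compute (30/71).
Pull out 2: since 71 ≡ 7 (mod 8), (2/71) = +1.
Reciprocity: 15 ≡ 3 and 71 ≡ 3 (mod 4), so (15/71) = −(71/15).
Reduce top mod 15: now compute (11/15).
Reciprocity: 11 ≡ 3 and 15 ≡ 3 (mod 4), so (11/15) = −(15/11).
Reduce top mod 11: now compute (4/11).
Pull out 2^2: since 11 ≡ 3 (mod 8), (2/11) = -1, so (2/11)^2 = +1.
Reached (1/11) = 1. Collecting the sign flips along the way, the symbol is +1.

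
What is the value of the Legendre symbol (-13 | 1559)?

-1

First reduce: -13 ≡ 1546 (mod 1559).
Pull out 2: since 1559 ≡ 7 (mod 8), (2/1559) = +1.
Reciprocity: 773 ≡ 1 and 1559 ≡ 3 (mod 4), so (773/1559) = +(1559/773).
Reduce top mod 773: now compute (13/773).
Reciprocity: 13 ≡ 1 and 773 ≡ 1 (mod 4), so (13/773) = +(773/13).
Reduce top mod 13: now compute (6/13).
Pull out 2: since 13 ≡ 5 (mod 8), (2/13) = -1.
Reciprocity: 3 ≡ 3 and 13 ≡ 1 (mod 4), so (3/13) = +(13/3).
Reduce top mod 3: now compute (1/3).
Reached (1/3) = 1. Collecting the sign flips along the way, the symbol is -1.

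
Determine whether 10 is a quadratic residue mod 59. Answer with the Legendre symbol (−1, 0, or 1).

Pull out 2: since 59 ≡ 3 (mod 8), (2/59) = -1.
Reciprocity: 5 ≡ 1 and 59 ≡ 3 (mod 4), so (5/59) = +(59/5).
Reduce top mod 5: now compute (4/5).
Pull out 2^2: since 5 ≡ 5 (mod 8), (2/5) = -1, so (2/5)^2 = +1.
Reached (1/5) = 1. Collecting the sign flips along the way, the symbol is -1.

-1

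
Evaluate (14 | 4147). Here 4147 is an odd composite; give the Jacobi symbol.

-1

Pull out 2: since 4147 ≡ 3 (mod 8), (2/4147) = -1.
Reciprocity: 7 ≡ 3 and 4147 ≡ 3 (mod 4), so (7/4147) = −(4147/7).
Reduce top mod 7: now compute (3/7).
Reciprocity: 3 ≡ 3 and 7 ≡ 3 (mod 4), so (3/7) = −(7/3).
Reduce top mod 3: now compute (1/3).
Reached (1/3) = 1. Collecting the sign flips along the way, the symbol is -1.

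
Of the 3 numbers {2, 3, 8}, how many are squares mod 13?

(2/13) = -1 → non-residue.
(3/13) = +1 → QR.
(8/13) = -1 → non-residue.
Total quadratic residues among the 3: 1.

1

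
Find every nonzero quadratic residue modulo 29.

Square k = 1,…,14 (k and 29−k give the same square):
1²=1, 2²=4, 3²=9, 4²=16, 5²=25, 6²≡7, 7²≡20, 8²≡6, 9²≡23, 10²≡13, 11²≡5, 12²≡28, 13²≡24, 14²≡22 (mod 29).
So the quadratic residues mod 29 are {1, 4, 5, 6, 7, 9, 13, 16, 20, 22, 23, 24, 25, 28}.

1 4 5 6 7 9 13 16 20 22 23 24 25 28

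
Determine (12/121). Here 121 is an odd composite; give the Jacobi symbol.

Pull out 2^2: since 121 ≡ 1 (mod 8), (2/121) = +1, so (2/121)^2 = +1.
Reciprocity: 3 ≡ 3 and 121 ≡ 1 (mod 4), so (3/121) = +(121/3).
Reduce top mod 3: now compute (1/3).
Reached (1/3) = 1. Collecting the sign flips along the way, the symbol is +1.

1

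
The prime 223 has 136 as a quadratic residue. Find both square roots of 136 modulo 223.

Since 223 ≡ 3 (mod 4), a square root of 136 is 136^((223+1)/4) = 136^56 mod 223.
Repeated squaring: 136^2≡210, 136^4≡169, 136^8≡17, 136^16≡66, 136^32≡119 (mod 223).
136^56 = 136^(32+16+8) ≡ 164 (mod 223).
Check: 164² = 26896 ≡ 136 (mod 223). The two roots are 59 and 164.

59, 164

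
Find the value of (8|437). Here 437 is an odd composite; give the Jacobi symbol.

-1

Pull out 2^3: since 437 ≡ 5 (mod 8), (2/437) = -1, so (2/437)^3 = -1.
Reached (1/437) = 1. Collecting the sign flips along the way, the symbol is -1.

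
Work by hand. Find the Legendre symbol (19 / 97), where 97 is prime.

-1

Reciprocity: 19 ≡ 3 and 97 ≡ 1 (mod 4), so (19/97) = +(97/19).
Reduce top mod 19: now compute (2/19).
Pull out 2: since 19 ≡ 3 (mod 8), (2/19) = -1.
Reached (1/19) = 1. Collecting the sign flips along the way, the symbol is -1.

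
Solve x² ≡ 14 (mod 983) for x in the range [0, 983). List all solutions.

Since 983 ≡ 3 (mod 4), a square root of 14 is 14^((983+1)/4) = 14^246 mod 983.
Repeated squaring: 14^2≡196, 14^4≡79, 14^8≡343, 14^16≡672, 14^32≡387, 14^64≡353, 14^128≡751 (mod 983).
14^246 = 14^(128+64+32+16+4+2) ≡ 304 (mod 983).
Check: 304² = 92416 ≡ 14 (mod 983). The two roots are 304 and 679.

304, 679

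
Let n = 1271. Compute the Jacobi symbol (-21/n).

First reduce: -21 ≡ 1250 (mod 1271).
Pull out 2: since 1271 ≡ 7 (mod 8), (2/1271) = +1.
Reciprocity: 625 ≡ 1 and 1271 ≡ 3 (mod 4), so (625/1271) = +(1271/625).
Reduce top mod 625: now compute (21/625).
Reciprocity: 21 ≡ 1 and 625 ≡ 1 (mod 4), so (21/625) = +(625/21).
Reduce top mod 21: now compute (16/21).
Pull out 2^4: since 21 ≡ 5 (mod 8), (2/21) = -1, so (2/21)^4 = +1.
Reached (1/21) = 1. Collecting the sign flips along the way, the symbol is +1.

1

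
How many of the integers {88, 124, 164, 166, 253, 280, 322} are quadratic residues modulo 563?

(88/563) = -1 → non-residue.
(124/563) = -1 → non-residue.
(164/563) = -1 → non-residue.
(166/563) = +1 → QR.
(253/563) = +1 → QR.
(280/563) = +1 → QR.
(322/563) = -1 → non-residue.
Total quadratic residues among the 7: 3.

3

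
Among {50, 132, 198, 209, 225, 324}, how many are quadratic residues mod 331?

4

(50/331) = -1 → non-residue.
(132/331) = +1 → QR.
(198/331) = +1 → QR.
(209/331) = -1 → non-residue.
(225/331) = +1 → QR.
(324/331) = +1 → QR.
Total quadratic residues among the 6: 4.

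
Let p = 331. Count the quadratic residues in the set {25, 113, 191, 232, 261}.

(25/331) = +1 → QR.
(113/331) = +1 → QR.
(191/331) = +1 → QR.
(232/331) = +1 → QR.
(261/331) = -1 → non-residue.
Total quadratic residues among the 5: 4.

4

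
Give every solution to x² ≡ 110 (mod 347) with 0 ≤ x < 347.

88, 259

Since 347 ≡ 3 (mod 4), a square root of 110 is 110^((347+1)/4) = 110^87 mod 347.
Repeated squaring: 110^2≡302, 110^4≡290, 110^8≡126, 110^16≡261, 110^32≡109, 110^64≡83 (mod 347).
110^87 = 110^(64+16+4+2+1) ≡ 259 (mod 347).
Check: 259² = 67081 ≡ 110 (mod 347). The two roots are 88 and 259.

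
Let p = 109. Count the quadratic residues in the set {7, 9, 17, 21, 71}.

(7/109) = +1 → QR.
(9/109) = +1 → QR.
(17/109) = -1 → non-residue.
(21/109) = +1 → QR.
(71/109) = +1 → QR.
Total quadratic residues among the 5: 4.

4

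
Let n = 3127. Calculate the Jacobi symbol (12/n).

-1

Pull out 2^2: since 3127 ≡ 7 (mod 8), (2/3127) = +1, so (2/3127)^2 = +1.
Reciprocity: 3 ≡ 3 and 3127 ≡ 3 (mod 4), so (3/3127) = −(3127/3).
Reduce top mod 3: now compute (1/3).
Reached (1/3) = 1. Collecting the sign flips along the way, the symbol is -1.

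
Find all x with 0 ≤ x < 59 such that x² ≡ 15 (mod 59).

Since 59 ≡ 3 (mod 4), a square root of 15 is 15^((59+1)/4) = 15^15 mod 59.
Repeated squaring: 15^2≡48, 15^4≡3, 15^8≡9 (mod 59).
15^15 = 15^(8+4+2+1) ≡ 29 (mod 59).
Check: 29² = 841 ≡ 15 (mod 59). The two roots are 29 and 30.

29, 30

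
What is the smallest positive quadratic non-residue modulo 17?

(2/17) = +1, so 2 is a residue.
(3/17) = −1, so 3 is the smallest positive non-residue mod 17.

3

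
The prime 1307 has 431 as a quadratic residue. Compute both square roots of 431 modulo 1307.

Since 1307 ≡ 3 (mod 4), a square root of 431 is 431^((1307+1)/4) = 431^327 mod 1307.
Repeated squaring: 431^2≡167, 431^4≡442, 431^8≡621, 431^16≡76, 431^32≡548, 431^64≡1001, 431^128≡839, 431^256≡755 (mod 1307).
431^327 = 431^(256+64+4+2+1) ≡ 985 (mod 1307).
Check: 985² = 970225 ≡ 431 (mod 1307). The two roots are 322 and 985.

322, 985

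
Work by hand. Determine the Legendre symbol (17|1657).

Reciprocity: 17 ≡ 1 and 1657 ≡ 1 (mod 4), so (17/1657) = +(1657/17).
Reduce top mod 17: now compute (8/17).
Pull out 2^3: since 17 ≡ 1 (mod 8), (2/17) = +1, so (2/17)^3 = +1.
Reached (1/17) = 1. Collecting the sign flips along the way, the symbol is +1.

1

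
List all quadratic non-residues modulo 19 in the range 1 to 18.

2 3 8 10 12 13 14 15 18

Square k = 1,…,9 (k and 19−k give the same square):
1²=1, 2²=4, 3²=9, 4²=16, 5²≡6, 6²≡17, 7²≡11, 8²≡7, 9²≡5 (mod 19).
The residues are {1, 4, 5, 6, 7, 9, 11, 16, 17}; the non-residues are the remaining 9 nonzero classes.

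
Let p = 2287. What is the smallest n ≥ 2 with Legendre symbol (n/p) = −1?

(2/2287) = +1, so 2 is a residue.
(3/2287) = −1, so 3 is the smallest positive non-residue mod 2287.

3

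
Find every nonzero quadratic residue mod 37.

1, 3, 4, 7, 9, 10, 11, 12, 16, 21, 25, 26, 27, 28, 30, 33, 34, 36

Square k = 1,…,18 (k and 37−k give the same square):
1²=1, 2²=4, 3²=9, 4²=16, 5²=25, 6²=36, 7²≡12, 8²≡27, 9²≡7, 10²≡26, 11²≡10, 12²≡33, 13²≡21, 14²≡11, 15²≡3, 16²≡34, 17²≡30, 18²≡28 (mod 37).
So the quadratic residues mod 37 are {1, 3, 4, 7, 9, 10, 11, 12, 16, 21, 25, 26, 27, 28, 30, 33, 34, 36}.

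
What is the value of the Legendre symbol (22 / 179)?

Pull out 2: since 179 ≡ 3 (mod 8), (2/179) = -1.
Reciprocity: 11 ≡ 3 and 179 ≡ 3 (mod 4), so (11/179) = −(179/11).
Reduce top mod 11: now compute (3/11).
Reciprocity: 3 ≡ 3 and 11 ≡ 3 (mod 4), so (3/11) = −(11/3).
Reduce top mod 3: now compute (2/3).
Pull out 2: since 3 ≡ 3 (mod 8), (2/3) = -1.
Reached (1/3) = 1. Collecting the sign flips along the way, the symbol is +1.

1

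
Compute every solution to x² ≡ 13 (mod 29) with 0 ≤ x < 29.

10, 19

29 ≡ 1 (mod 4), so we find a root by search.
Trying successive values, 10² = 100 ≡ 13 (mod 29). The other root is 29 − 10 = 19.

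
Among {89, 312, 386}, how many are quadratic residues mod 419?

(89/419) = -1 → non-residue.
(312/419) = -1 → non-residue.
(386/419) = +1 → QR.
Total quadratic residues among the 3: 1.

1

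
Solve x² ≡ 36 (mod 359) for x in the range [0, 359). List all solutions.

Since 359 ≡ 3 (mod 4), a square root of 36 is 36^((359+1)/4) = 36^90 mod 359.
Repeated squaring: 36^2≡219, 36^4≡214, 36^8≡203, 36^16≡283, 36^32≡32, 36^64≡306 (mod 359).
36^90 = 36^(64+16+8+2) ≡ 6 (mod 359).
Check: 6² = 36 ≡ 36 (mod 359). The two roots are 6 and 353.

6, 353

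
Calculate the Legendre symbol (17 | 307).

1

Reciprocity: 17 ≡ 1 and 307 ≡ 3 (mod 4), so (17/307) = +(307/17).
Reduce top mod 17: now compute (1/17).
Reached (1/17) = 1. Collecting the sign flips along the way, the symbol is +1.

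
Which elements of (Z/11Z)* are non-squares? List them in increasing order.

2 6 7 8 10

Square k = 1,…,5 (k and 11−k give the same square):
1²=1, 2²=4, 3²=9, 4²≡5, 5²≡3 (mod 11).
The residues are {1, 3, 4, 5, 9}; the non-residues are the remaining 5 nonzero classes.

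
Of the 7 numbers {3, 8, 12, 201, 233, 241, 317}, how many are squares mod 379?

(3/379) = -1 → non-residue.
(8/379) = -1 → non-residue.
(12/379) = -1 → non-residue.
(201/379) = -1 → non-residue.
(233/379) = -1 → non-residue.
(241/379) = -1 → non-residue.
(317/379) = -1 → non-residue.
Total quadratic residues among the 7: 0.

0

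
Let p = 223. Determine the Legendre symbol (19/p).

Reciprocity: 19 ≡ 3 and 223 ≡ 3 (mod 4), so (19/223) = −(223/19).
Reduce top mod 19: now compute (14/19).
Pull out 2: since 19 ≡ 3 (mod 8), (2/19) = -1.
Reciprocity: 7 ≡ 3 and 19 ≡ 3 (mod 4), so (7/19) = −(19/7).
Reduce top mod 7: now compute (5/7).
Reciprocity: 5 ≡ 1 and 7 ≡ 3 (mod 4), so (5/7) = +(7/5).
Reduce top mod 5: now compute (2/5).
Pull out 2: since 5 ≡ 5 (mod 8), (2/5) = -1.
Reached (1/5) = 1. Collecting the sign flips along the way, the symbol is +1.

1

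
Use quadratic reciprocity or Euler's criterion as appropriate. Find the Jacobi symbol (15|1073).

Reciprocity: 15 ≡ 3 and 1073 ≡ 1 (mod 4), so (15/1073) = +(1073/15).
Reduce top mod 15: now compute (8/15).
Pull out 2^3: since 15 ≡ 7 (mod 8), (2/15) = +1, so (2/15)^3 = +1.
Reached (1/15) = 1. Collecting the sign flips along the way, the symbol is +1.

1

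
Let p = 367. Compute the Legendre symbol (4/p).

Pull out 2^2: since 367 ≡ 7 (mod 8), (2/367) = +1, so (2/367)^2 = +1.
Reached (1/367) = 1. Collecting the sign flips along the way, the symbol is +1.

1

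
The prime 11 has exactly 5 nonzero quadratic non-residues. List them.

Square k = 1,…,5 (k and 11−k give the same square):
1²=1, 2²=4, 3²=9, 4²≡5, 5²≡3 (mod 11).
The residues are {1, 3, 4, 5, 9}; the non-residues are the remaining 5 nonzero classes.

2,6,7,8,10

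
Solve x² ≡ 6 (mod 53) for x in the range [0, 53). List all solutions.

18, 35

53 ≡ 1 (mod 4), so we find a root by search.
Trying successive values, 18² = 324 ≡ 6 (mod 53). The other root is 53 − 18 = 35.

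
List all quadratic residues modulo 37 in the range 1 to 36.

1 3 4 7 9 10 11 12 16 21 25 26 27 28 30 33 34 36

Square k = 1,…,18 (k and 37−k give the same square):
1²=1, 2²=4, 3²=9, 4²=16, 5²=25, 6²=36, 7²≡12, 8²≡27, 9²≡7, 10²≡26, 11²≡10, 12²≡33, 13²≡21, 14²≡11, 15²≡3, 16²≡34, 17²≡30, 18²≡28 (mod 37).
So the quadratic residues mod 37 are {1, 3, 4, 7, 9, 10, 11, 12, 16, 21, 25, 26, 27, 28, 30, 33, 34, 36}.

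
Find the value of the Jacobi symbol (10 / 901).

Pull out 2: since 901 ≡ 5 (mod 8), (2/901) = -1.
Reciprocity: 5 ≡ 1 and 901 ≡ 1 (mod 4), so (5/901) = +(901/5).
Reduce top mod 5: now compute (1/5).
Reached (1/5) = 1. Collecting the sign flips along the way, the symbol is -1.

-1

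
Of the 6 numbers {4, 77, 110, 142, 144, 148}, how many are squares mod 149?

5

(4/149) = +1 → QR.
(77/149) = -1 → non-residue.
(110/149) = +1 → QR.
(142/149) = +1 → QR.
(144/149) = +1 → QR.
(148/149) = +1 → QR.
Total quadratic residues among the 6: 5.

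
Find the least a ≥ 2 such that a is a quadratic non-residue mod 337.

5

(2/337) = +1, so 2 is a residue.
(3/337) = +1, so 3 is a residue.
(4/337) = +1, so 4 is a residue.
(5/337) = −1, so 5 is the smallest positive non-residue mod 337.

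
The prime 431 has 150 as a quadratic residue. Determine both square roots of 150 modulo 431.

Since 431 ≡ 3 (mod 4), a square root of 150 is 150^((431+1)/4) = 150^108 mod 431.
Repeated squaring: 150^2≡88, 150^4≡417, 150^8≡196, 150^16≡57, 150^32≡232, 150^64≡380 (mod 431).
150^108 = 150^(64+32+8+4) ≡ 209 (mod 431).
Check: 209² = 43681 ≡ 150 (mod 431). The two roots are 209 and 222.

209, 222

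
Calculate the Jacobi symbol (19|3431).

-1

Reciprocity: 19 ≡ 3 and 3431 ≡ 3 (mod 4), so (19/3431) = −(3431/19).
Reduce top mod 19: now compute (11/19).
Reciprocity: 11 ≡ 3 and 19 ≡ 3 (mod 4), so (11/19) = −(19/11).
Reduce top mod 11: now compute (8/11).
Pull out 2^3: since 11 ≡ 3 (mod 8), (2/11) = -1, so (2/11)^3 = -1.
Reached (1/11) = 1. Collecting the sign flips along the way, the symbol is -1.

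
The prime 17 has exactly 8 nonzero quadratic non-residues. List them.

3 5 6 7 10 11 12 14

Square k = 1,…,8 (k and 17−k give the same square):
1²=1, 2²=4, 3²=9, 4²=16, 5²≡8, 6²≡2, 7²≡15, 8²≡13 (mod 17).
The residues are {1, 2, 4, 8, 9, 13, 15, 16}; the non-residues are the remaining 8 nonzero classes.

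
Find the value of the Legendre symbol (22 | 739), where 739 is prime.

Pull out 2: since 739 ≡ 3 (mod 8), (2/739) = -1.
Reciprocity: 11 ≡ 3 and 739 ≡ 3 (mod 4), so (11/739) = −(739/11).
Reduce top mod 11: now compute (2/11).
Pull out 2: since 11 ≡ 3 (mod 8), (2/11) = -1.
Reached (1/11) = 1. Collecting the sign flips along the way, the symbol is -1.

-1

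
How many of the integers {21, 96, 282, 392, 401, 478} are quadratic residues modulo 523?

(21/523) = -1 → non-residue.
(96/523) = +1 → QR.
(282/523) = -1 → non-residue.
(392/523) = -1 → non-residue.
(401/523) = -1 → non-residue.
(478/523) = +1 → QR.
Total quadratic residues among the 6: 2.

2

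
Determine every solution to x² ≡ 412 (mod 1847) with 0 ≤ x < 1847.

Since 1847 ≡ 3 (mod 4), a square root of 412 is 412^((1847+1)/4) = 412^462 mod 1847.
Repeated squaring: 412^2≡1667, 412^4≡1001, 412^8≡927, 412^16≡474, 412^32≡1189, 412^64≡766, 412^128≡1257, 412^256≡864 (mod 1847).
412^462 = 412^(256+128+64+8+4+2) ≡ 1283 (mod 1847).
Check: 1283² = 1646089 ≡ 412 (mod 1847). The two roots are 564 and 1283.

564, 1283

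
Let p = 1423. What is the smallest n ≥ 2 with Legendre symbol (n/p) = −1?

3

(2/1423) = +1, so 2 is a residue.
(3/1423) = −1, so 3 is the smallest positive non-residue mod 1423.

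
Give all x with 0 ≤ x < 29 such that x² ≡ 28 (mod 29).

12, 17

29 ≡ 1 (mod 4), so we find a root by search.
Trying successive values, 12² = 144 ≡ 28 (mod 29). The other root is 29 − 12 = 17.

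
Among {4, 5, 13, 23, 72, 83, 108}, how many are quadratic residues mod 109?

(4/109) = +1 → QR.
(5/109) = +1 → QR.
(13/109) = -1 → non-residue.
(23/109) = -1 → non-residue.
(72/109) = -1 → non-residue.
(83/109) = +1 → QR.
(108/109) = +1 → QR.
Total quadratic residues among the 7: 4.

4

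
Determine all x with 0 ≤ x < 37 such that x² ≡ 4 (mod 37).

2, 35

37 ≡ 1 (mod 4), so we find a root by search.
Trying successive values, 2² = 4 ≡ 4 (mod 37). The other root is 37 − 2 = 35.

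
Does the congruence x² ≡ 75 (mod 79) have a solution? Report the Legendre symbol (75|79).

Reciprocity: 75 ≡ 3 and 79 ≡ 3 (mod 4), so (75/79) = −(79/75).
Reduce top mod 75: now compute (4/75).
Pull out 2^2: since 75 ≡ 3 (mod 8), (2/75) = -1, so (2/75)^2 = +1.
Reached (1/75) = 1. Collecting the sign flips along the way, the symbol is -1.

-1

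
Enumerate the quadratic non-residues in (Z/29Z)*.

Square k = 1,…,14 (k and 29−k give the same square):
1²=1, 2²=4, 3²=9, 4²=16, 5²=25, 6²≡7, 7²≡20, 8²≡6, 9²≡23, 10²≡13, 11²≡5, 12²≡28, 13²≡24, 14²≡22 (mod 29).
The residues are {1, 4, 5, 6, 7, 9, 13, 16, 20, 22, 23, 24, 25, 28}; the non-residues are the remaining 14 nonzero classes.

2, 3, 8, 10, 11, 12, 14, 15, 17, 18, 19, 21, 26, 27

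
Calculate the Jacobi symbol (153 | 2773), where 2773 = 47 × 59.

Reciprocity: 153 ≡ 1 and 2773 ≡ 1 (mod 4), so (153/2773) = +(2773/153).
Reduce top mod 153: now compute (19/153).
Reciprocity: 19 ≡ 3 and 153 ≡ 1 (mod 4), so (19/153) = +(153/19).
Reduce top mod 19: now compute (1/19).
Reached (1/19) = 1. Collecting the sign flips along the way, the symbol is +1.

1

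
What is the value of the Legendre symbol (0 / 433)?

Top reduces to 0: gcd > 1, so the symbol is 0.

0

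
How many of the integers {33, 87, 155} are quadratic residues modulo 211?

1

(33/211) = -1 → non-residue.
(87/211) = +1 → QR.
(155/211) = -1 → non-residue.
Total quadratic residues among the 3: 1.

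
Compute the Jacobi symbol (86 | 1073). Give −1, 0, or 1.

1

Pull out 2: since 1073 ≡ 1 (mod 8), (2/1073) = +1.
Reciprocity: 43 ≡ 3 and 1073 ≡ 1 (mod 4), so (43/1073) = +(1073/43).
Reduce top mod 43: now compute (41/43).
Reciprocity: 41 ≡ 1 and 43 ≡ 3 (mod 4), so (41/43) = +(43/41).
Reduce top mod 41: now compute (2/41).
Pull out 2: since 41 ≡ 1 (mod 8), (2/41) = +1.
Reached (1/41) = 1. Collecting the sign flips along the way, the symbol is +1.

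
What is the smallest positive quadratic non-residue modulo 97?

(2/97) = +1, so 2 is a residue.
(3/97) = +1, so 3 is a residue.
(4/97) = +1, so 4 is a residue.
(5/97) = −1, so 5 is the smallest positive non-residue mod 97.

5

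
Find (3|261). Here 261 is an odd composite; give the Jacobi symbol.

0

Reciprocity: 3 ≡ 3 and 261 ≡ 1 (mod 4), so (3/261) = +(261/3).
Reduce top mod 3: now compute (0/3).
Top reduces to 0: gcd > 1, so the symbol is 0.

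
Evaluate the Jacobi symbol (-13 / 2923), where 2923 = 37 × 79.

First reduce: -13 ≡ 2910 (mod 2923).
Pull out 2: since 2923 ≡ 3 (mod 8), (2/2923) = -1.
Reciprocity: 1455 ≡ 3 and 2923 ≡ 3 (mod 4), so (1455/2923) = −(2923/1455).
Reduce top mod 1455: now compute (13/1455).
Reciprocity: 13 ≡ 1 and 1455 ≡ 3 (mod 4), so (13/1455) = +(1455/13).
Reduce top mod 13: now compute (12/13).
Pull out 2^2: since 13 ≡ 5 (mod 8), (2/13) = -1, so (2/13)^2 = +1.
Reciprocity: 3 ≡ 3 and 13 ≡ 1 (mod 4), so (3/13) = +(13/3).
Reduce top mod 3: now compute (1/3).
Reached (1/3) = 1. Collecting the sign flips along the way, the symbol is +1.

1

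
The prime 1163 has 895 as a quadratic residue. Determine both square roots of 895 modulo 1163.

Since 1163 ≡ 3 (mod 4), a square root of 895 is 895^((1163+1)/4) = 895^291 mod 1163.
Repeated squaring: 895^2≡881, 895^4≡440, 895^8≡542, 895^16≡688, 895^32≡3, 895^64≡9, 895^128≡81, 895^256≡746 (mod 1163).
895^291 = 895^(256+32+2+1) ≡ 509 (mod 1163).
Check: 509² = 259081 ≡ 895 (mod 1163). The two roots are 509 and 654.

509, 654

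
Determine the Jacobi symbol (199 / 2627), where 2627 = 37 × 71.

-1

Reciprocity: 199 ≡ 3 and 2627 ≡ 3 (mod 4), so (199/2627) = −(2627/199).
Reduce top mod 199: now compute (40/199).
Pull out 2^3: since 199 ≡ 7 (mod 8), (2/199) = +1, so (2/199)^3 = +1.
Reciprocity: 5 ≡ 1 and 199 ≡ 3 (mod 4), so (5/199) = +(199/5).
Reduce top mod 5: now compute (4/5).
Pull out 2^2: since 5 ≡ 5 (mod 8), (2/5) = -1, so (2/5)^2 = +1.
Reached (1/5) = 1. Collecting the sign flips along the way, the symbol is -1.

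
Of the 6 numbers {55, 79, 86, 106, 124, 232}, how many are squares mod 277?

4

(55/277) = +1 → QR.
(79/277) = +1 → QR.
(86/277) = +1 → QR.
(106/277) = +1 → QR.
(124/277) = -1 → non-residue.
(232/277) = -1 → non-residue.
Total quadratic residues among the 6: 4.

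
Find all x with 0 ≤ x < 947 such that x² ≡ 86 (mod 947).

382, 565

Since 947 ≡ 3 (mod 4), a square root of 86 is 86^((947+1)/4) = 86^237 mod 947.
Repeated squaring: 86^2≡767, 86^4≡202, 86^8≡83, 86^16≡260, 86^32≡363, 86^64≡136, 86^128≡503 (mod 947).
86^237 = 86^(128+64+32+8+4+1) ≡ 565 (mod 947).
Check: 565² = 319225 ≡ 86 (mod 947). The two roots are 382 and 565.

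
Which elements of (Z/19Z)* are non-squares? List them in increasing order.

Square k = 1,…,9 (k and 19−k give the same square):
1²=1, 2²=4, 3²=9, 4²=16, 5²≡6, 6²≡17, 7²≡11, 8²≡7, 9²≡5 (mod 19).
The residues are {1, 4, 5, 6, 7, 9, 11, 16, 17}; the non-residues are the remaining 9 nonzero classes.

2, 3, 8, 10, 12, 13, 14, 15, 18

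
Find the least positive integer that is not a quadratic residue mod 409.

(2/409) = +1, so 2 is a residue.
(3/409) = +1, so 3 is a residue.
(4/409) = +1, so 4 is a residue.
(5/409) = +1, so 5 is a residue.
(6/409) = +1, so 6 is a residue.
(7/409) = −1, so 7 is the smallest positive non-residue mod 409.

7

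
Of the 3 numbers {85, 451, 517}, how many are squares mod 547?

2

(85/547) = +1 → QR.
(451/547) = -1 → non-residue.
(517/547) = +1 → QR.
Total quadratic residues among the 3: 2.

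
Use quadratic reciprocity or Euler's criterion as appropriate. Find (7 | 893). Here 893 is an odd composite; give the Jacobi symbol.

1

Reciprocity: 7 ≡ 3 and 893 ≡ 1 (mod 4), so (7/893) = +(893/7).
Reduce top mod 7: now compute (4/7).
Pull out 2^2: since 7 ≡ 7 (mod 8), (2/7) = +1, so (2/7)^2 = +1.
Reached (1/7) = 1. Collecting the sign flips along the way, the symbol is +1.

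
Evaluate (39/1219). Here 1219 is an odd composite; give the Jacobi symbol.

Reciprocity: 39 ≡ 3 and 1219 ≡ 3 (mod 4), so (39/1219) = −(1219/39).
Reduce top mod 39: now compute (10/39).
Pull out 2: since 39 ≡ 7 (mod 8), (2/39) = +1.
Reciprocity: 5 ≡ 1 and 39 ≡ 3 (mod 4), so (5/39) = +(39/5).
Reduce top mod 5: now compute (4/5).
Pull out 2^2: since 5 ≡ 5 (mod 8), (2/5) = -1, so (2/5)^2 = +1.
Reached (1/5) = 1. Collecting the sign flips along the way, the symbol is -1.

-1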